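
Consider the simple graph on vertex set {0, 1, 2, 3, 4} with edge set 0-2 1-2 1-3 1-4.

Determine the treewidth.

A width-1 tree decomposition is:
Bags: B1 = {1, 4}  B2 = {1, 2}  B3 = {0, 2}  B4 = {1, 3}
Tree: B1–B2, B2–B3, B2–B4
Each bag holds 2 vertices, so the decomposition has width 1, which upper-bounds the treewidth. G has an edge, so its treewidth is at least 1. Therefore the treewidth is 1.

1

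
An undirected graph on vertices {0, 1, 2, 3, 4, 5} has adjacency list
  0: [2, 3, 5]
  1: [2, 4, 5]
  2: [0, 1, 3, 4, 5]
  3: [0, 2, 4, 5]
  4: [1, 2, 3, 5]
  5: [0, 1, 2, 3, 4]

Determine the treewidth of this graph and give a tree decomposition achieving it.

Treewidth 3.
Bags: B1 = {1, 2, 4, 5}  B2 = {2, 3, 4, 5}  B3 = {0, 2, 3, 5}
Tree: B1–B2, B2–B3

Every bag has size at most 4, so the width is 4 − 1 = 3 and tw(G) ≤ 3. Conversely, {1, 2, 4, 5} is a clique of size 4, and the vertices of any clique must share a bag in every tree decomposition; so some bag has ≥ 4 vertices and tw(G) ≥ 3. Therefore the treewidth is 3.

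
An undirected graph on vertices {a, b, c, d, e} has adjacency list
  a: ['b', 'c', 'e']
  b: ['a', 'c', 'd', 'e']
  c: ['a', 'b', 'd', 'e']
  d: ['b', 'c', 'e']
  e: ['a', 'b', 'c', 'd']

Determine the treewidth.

3

A width-3 tree decomposition is:
Bags: B1 = {b, c, d, e}  B2 = {a, b, c, e}
Tree: B1–B2
The largest bag has 4 vertices, giving width 3; this decomposition certifies tw(G) ≤ 3. Conversely, {b, c, d, e} is a clique of size 4, and the vertices of any clique must share a bag in every tree decomposition; so some bag has ≥ 4 vertices and tw(G) ≥ 3. The upper and lower bounds meet at 3, so that is the treewidth.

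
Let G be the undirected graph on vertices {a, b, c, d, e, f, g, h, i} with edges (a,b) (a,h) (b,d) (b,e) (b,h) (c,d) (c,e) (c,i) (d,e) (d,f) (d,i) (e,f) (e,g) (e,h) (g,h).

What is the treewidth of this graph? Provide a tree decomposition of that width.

Treewidth 2.
One optimal decomposition is:
Bags: B1 = {b, d, e}  B2 = {b, e, h}  B3 = {a, b, h}  B4 = {e, g, h}  B5 = {c, d, e}  B6 = {c, d, i}  B7 = {d, e, f}
Tree: B1–B2, B2–B3, B2–B4, B1–B5, B5–B6, B1–B7

The largest bag has 3 vertices, giving width 2; this decomposition certifies tw(G) ≤ 2. On the other hand G contains the 3-clique {c, d, e}. A clique must lie in a single bag of any decomposition, so no decomposition can have width below 2. The upper and lower bounds meet at 2, so that is the treewidth.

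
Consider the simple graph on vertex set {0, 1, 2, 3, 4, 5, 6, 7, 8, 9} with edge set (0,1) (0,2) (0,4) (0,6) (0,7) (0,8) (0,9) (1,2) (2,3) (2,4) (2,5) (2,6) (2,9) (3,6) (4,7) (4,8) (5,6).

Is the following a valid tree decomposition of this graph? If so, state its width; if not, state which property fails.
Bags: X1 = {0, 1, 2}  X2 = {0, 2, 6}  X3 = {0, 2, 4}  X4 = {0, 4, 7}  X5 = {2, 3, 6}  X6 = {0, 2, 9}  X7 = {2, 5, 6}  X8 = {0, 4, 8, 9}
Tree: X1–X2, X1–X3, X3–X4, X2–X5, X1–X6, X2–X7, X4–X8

A tree decomposition must satisfy three properties: every vertex lies in some bag; for every edge, both endpoints lie together in some bag; and for every vertex, the bags containing it form a connected subtree. Here bags containing vertex 9 are not connected in the tree, so the decomposition is invalid.

No — bags containing vertex 9 are not connected in the tree.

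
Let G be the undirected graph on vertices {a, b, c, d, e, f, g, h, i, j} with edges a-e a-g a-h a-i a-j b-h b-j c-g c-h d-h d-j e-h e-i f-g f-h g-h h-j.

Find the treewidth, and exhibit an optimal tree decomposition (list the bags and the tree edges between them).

The largest bag has 3 vertices, giving width 2; this decomposition certifies tw(G) ≤ 2. For the lower bound, the 3 vertices {d, h, j} are pairwise adjacent, and any tree decomposition puts a clique entirely inside one bag — forcing width ≥ 2. Hence tw(G) = 2 exactly.

Treewidth 2.
One optimal decomposition is:
Bags: B1 = {b, h, j}  B2 = {a, h, j}  B3 = {d, h, j}  B4 = {a, g, h}  B5 = {f, g, h}  B6 = {c, g, h}  B7 = {a, e, h}  B8 = {a, e, i}
Tree: B1–B2, B1–B3, B2–B4, B4–B5, B4–B6, B4–B7, B7–B8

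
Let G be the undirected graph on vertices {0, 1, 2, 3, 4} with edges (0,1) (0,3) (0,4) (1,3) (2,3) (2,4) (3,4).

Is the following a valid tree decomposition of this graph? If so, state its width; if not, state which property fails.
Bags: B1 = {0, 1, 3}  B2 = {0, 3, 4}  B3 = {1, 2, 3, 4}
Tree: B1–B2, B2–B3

No — bags containing vertex 1 are not connected in the tree.

A tree decomposition must satisfy three properties: every vertex lies in some bag; for every edge, both endpoints lie together in some bag; and for every vertex, the bags containing it form a connected subtree. Here bags containing vertex 1 are not connected in the tree, so the decomposition is invalid.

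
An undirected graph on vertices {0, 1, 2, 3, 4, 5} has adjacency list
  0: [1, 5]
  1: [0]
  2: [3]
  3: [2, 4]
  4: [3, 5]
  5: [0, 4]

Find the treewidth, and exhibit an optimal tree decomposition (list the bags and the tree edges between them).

Treewidth 1.
One such decomposition:
Bags: B1 = {0, 1}  B2 = {0, 5}  B3 = {4, 5}  B4 = {3, 4}  B5 = {2, 3}
Tree: B1–B2, B2–B3, B3–B4, B4–B5

The largest bag has 2 vertices, giving width 1; this decomposition certifies tw(G) ≤ 1. Since G has at least one edge (e.g. 1–0), it is not an edgeless graph, so tw(G) ≥ 1. The upper and lower bounds meet at 1, so that is the treewidth.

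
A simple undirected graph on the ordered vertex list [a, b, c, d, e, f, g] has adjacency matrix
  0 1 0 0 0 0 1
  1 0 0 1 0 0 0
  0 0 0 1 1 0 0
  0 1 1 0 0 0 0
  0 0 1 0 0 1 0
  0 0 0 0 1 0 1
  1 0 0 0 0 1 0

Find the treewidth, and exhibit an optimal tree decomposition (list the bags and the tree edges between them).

Treewidth 2.
One optimal decomposition is:
Bags: B1 = {e, f, g}  B2 = {a, e, g}  B3 = {a, b, e}  B4 = {b, d, e}  B5 = {c, d, e}
Tree: B1–B2, B2–B3, B3–B4, B4–B5

The largest bag has 3 vertices, giving width 2; this decomposition certifies tw(G) ≤ 2. For the lower bound, G contains the cycle e–f–g–a–b–d–c–e, so G is not a forest; only forests have treewidth ≤ 1, hence tw(G) ≥ 2. Hence tw(G) = 2 exactly.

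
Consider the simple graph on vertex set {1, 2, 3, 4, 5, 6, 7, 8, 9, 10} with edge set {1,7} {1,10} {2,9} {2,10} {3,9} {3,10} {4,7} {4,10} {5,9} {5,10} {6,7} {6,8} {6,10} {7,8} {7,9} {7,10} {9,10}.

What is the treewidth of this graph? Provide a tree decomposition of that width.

Every bag has size at most 3, so the width is 3 − 1 = 2 and tw(G) ≤ 2. For the lower bound, the 3 vertices {6, 7, 8} are pairwise adjacent, and any tree decomposition puts a clique entirely inside one bag — forcing width ≥ 2. Hence tw(G) = 2 exactly.

Treewidth 2.
One optimal decomposition is:
Bags: B1 = {7, 9, 10}  B2 = {2, 9, 10}  B3 = {6, 7, 10}  B4 = {1, 7, 10}  B5 = {3, 9, 10}  B6 = {4, 7, 10}  B7 = {5, 9, 10}  B8 = {6, 7, 8}
Tree: B1–B2, B1–B3, B1–B4, B2–B5, B3–B6, B1–B7, B3–B8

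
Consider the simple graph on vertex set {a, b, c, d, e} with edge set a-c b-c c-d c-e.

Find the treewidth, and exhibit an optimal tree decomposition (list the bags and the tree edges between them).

Treewidth 1.
Bags: B1 = {c, e}  B2 = {a, c}  B3 = {b, c}  B4 = {c, d}
Tree: B1–B2, B2–B3, B2–B4

Every bag has size at most 2, so the width is 2 − 1 = 1 and tw(G) ≤ 1. G has an edge, so its treewidth is at least 1. Combining the bounds, tw(G) = 1.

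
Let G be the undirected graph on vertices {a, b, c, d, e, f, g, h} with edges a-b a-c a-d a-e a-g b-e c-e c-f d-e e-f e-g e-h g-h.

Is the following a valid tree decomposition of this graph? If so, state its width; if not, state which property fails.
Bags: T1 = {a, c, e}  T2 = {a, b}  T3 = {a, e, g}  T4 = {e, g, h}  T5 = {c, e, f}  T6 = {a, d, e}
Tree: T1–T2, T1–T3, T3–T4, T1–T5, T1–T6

No — edge (e,b) lies in no bag.

A tree decomposition must satisfy three properties: every vertex lies in some bag; for every edge, both endpoints lie together in some bag; and for every vertex, the bags containing it form a connected subtree. Here edge (e,b) lies in no bag, so the decomposition is invalid.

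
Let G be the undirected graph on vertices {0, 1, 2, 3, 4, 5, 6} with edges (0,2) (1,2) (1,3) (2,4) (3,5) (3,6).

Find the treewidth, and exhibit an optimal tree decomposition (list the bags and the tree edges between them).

Treewidth 1.
Bags: B1 = {0, 2}  B2 = {1, 2}  B3 = {1, 3}  B4 = {3, 6}  B5 = {2, 4}  B6 = {3, 5}
Tree: B1–B2, B2–B3, B3–B4, B2–B5, B4–B6

Each bag holds 2 vertices, so the decomposition has width 1, which upper-bounds the treewidth. Since G has at least one edge (e.g. 2–0), it is not an edgeless graph, so tw(G) ≥ 1. Hence tw(G) = 1 exactly.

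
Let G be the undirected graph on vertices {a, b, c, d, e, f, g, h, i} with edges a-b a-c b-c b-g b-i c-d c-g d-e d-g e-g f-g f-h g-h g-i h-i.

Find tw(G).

2

A width-2 tree decomposition is:
Bags: B1 = {a, b, c}  B2 = {b, c, g}  B3 = {b, g, i}  B4 = {c, d, g}  B5 = {d, e, g}  B6 = {g, h, i}  B7 = {f, g, h}
Tree: B1–B2, B2–B3, B2–B4, B4–B5, B3–B6, B6–B7
Every bag has size at most 3, so the width is 3 − 1 = 2 and tw(G) ≤ 2. On the other hand G contains the 3-clique {d, e, g}. A clique must lie in a single bag of any decomposition, so no decomposition can have width below 2. Combining the bounds, tw(G) = 2.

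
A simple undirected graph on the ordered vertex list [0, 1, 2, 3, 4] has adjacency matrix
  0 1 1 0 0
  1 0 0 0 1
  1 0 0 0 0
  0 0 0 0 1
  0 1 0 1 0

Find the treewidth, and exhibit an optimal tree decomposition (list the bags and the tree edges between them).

Every bag has size at most 2, so the width is 2 − 1 = 1 and tw(G) ≤ 1. Any graph with an edge has treewidth ≥ 1, and G has the edge 2–0. Hence tw(G) = 1 exactly.

Treewidth 1.
One optimal decomposition is:
Bags: B1 = {0, 2}  B2 = {0, 1}  B3 = {1, 4}  B4 = {3, 4}
Tree: B1–B2, B2–B3, B3–B4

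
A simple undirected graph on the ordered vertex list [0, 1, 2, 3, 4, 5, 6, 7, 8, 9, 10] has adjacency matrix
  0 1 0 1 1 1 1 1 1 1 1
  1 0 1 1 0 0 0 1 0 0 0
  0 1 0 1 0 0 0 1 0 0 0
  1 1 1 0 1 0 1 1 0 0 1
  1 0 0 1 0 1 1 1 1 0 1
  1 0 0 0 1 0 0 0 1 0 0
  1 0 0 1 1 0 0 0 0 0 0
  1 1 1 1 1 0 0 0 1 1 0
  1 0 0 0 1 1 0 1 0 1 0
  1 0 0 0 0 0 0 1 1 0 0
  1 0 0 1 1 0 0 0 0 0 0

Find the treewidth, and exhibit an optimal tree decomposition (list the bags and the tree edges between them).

Treewidth 3.
One optimal decomposition is:
Bags: B1 = {0, 3, 4, 6}  B2 = {0, 3, 4, 10}  B3 = {0, 3, 4, 7}  B4 = {0, 4, 7, 8}  B5 = {0, 1, 3, 7}  B6 = {1, 2, 3, 7}  B7 = {0, 4, 5, 8}  B8 = {0, 7, 8, 9}
Tree: B1–B2, B2–B3, B3–B4, B3–B5, B5–B6, B4–B7, B4–B8

Every bag has size at most 4, so the width is 4 − 1 = 3 and tw(G) ≤ 3. Conversely, {0, 1, 3, 7} is a clique of size 4, and the vertices of any clique must share a bag in every tree decomposition; so some bag has ≥ 4 vertices and tw(G) ≥ 3. Therefore the treewidth is 3.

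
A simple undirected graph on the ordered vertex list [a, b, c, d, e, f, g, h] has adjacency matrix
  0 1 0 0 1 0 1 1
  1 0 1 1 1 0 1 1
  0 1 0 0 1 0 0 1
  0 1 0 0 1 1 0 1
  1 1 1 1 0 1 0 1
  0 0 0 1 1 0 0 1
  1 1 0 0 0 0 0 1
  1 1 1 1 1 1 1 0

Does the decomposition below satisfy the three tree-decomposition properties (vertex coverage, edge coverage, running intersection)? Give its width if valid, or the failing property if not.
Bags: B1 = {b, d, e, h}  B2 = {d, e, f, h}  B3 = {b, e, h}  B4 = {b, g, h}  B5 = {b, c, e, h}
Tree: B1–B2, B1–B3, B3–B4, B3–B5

A tree decomposition must satisfy three properties: every vertex lies in some bag; for every edge, both endpoints lie together in some bag; and for every vertex, the bags containing it form a connected subtree. Here vertex a appears in no bag, so the decomposition is invalid.

No — vertex a appears in no bag.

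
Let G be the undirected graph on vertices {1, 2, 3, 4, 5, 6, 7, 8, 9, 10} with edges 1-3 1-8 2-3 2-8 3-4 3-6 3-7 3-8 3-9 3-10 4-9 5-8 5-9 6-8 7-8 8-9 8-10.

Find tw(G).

2

A width-2 tree decomposition is:
Bags: B1 = {3, 7, 8}  B2 = {3, 8, 10}  B3 = {2, 3, 8}  B4 = {3, 8, 9}  B5 = {1, 3, 8}  B6 = {3, 6, 8}  B7 = {5, 8, 9}  B8 = {3, 4, 9}
Tree: B1–B2, B2–B3, B3–B4, B2–B5, B5–B6, B4–B7, B4–B8
Each bag holds 3 vertices, so the decomposition has width 2, which upper-bounds the treewidth. On the other hand G contains the 3-clique {1, 3, 8}. A clique must lie in a single bag of any decomposition, so no decomposition can have width below 2. Therefore the treewidth is 2.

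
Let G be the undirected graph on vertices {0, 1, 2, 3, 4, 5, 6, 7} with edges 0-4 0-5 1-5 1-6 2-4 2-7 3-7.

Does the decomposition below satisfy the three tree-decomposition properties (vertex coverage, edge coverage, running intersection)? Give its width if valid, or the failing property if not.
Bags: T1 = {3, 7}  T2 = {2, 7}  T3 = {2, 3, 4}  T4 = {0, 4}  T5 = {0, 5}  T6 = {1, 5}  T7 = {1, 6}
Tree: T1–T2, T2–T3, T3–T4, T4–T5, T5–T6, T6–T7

A tree decomposition must satisfy three properties: every vertex lies in some bag; for every edge, both endpoints lie together in some bag; and for every vertex, the bags containing it form a connected subtree. Here bags containing vertex 3 are not connected in the tree, so the decomposition is invalid.

No — bags containing vertex 3 are not connected in the tree.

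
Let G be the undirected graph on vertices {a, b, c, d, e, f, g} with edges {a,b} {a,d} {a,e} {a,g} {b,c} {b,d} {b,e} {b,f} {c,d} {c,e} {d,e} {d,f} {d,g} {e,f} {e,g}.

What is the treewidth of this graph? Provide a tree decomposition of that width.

Treewidth 3.
One optimal decomposition is:
Bags: B1 = {b, d, e, f}  B2 = {a, b, d, e}  B3 = {a, d, e, g}  B4 = {b, c, d, e}
Tree: B1–B2, B2–B3, B1–B4

Every bag has size at most 4, so the width is 4 − 1 = 3 and tw(G) ≤ 3. On the other hand G contains the 4-clique {a, d, e, g}. A clique must lie in a single bag of any decomposition, so no decomposition can have width below 3. The upper and lower bounds meet at 3, so that is the treewidth.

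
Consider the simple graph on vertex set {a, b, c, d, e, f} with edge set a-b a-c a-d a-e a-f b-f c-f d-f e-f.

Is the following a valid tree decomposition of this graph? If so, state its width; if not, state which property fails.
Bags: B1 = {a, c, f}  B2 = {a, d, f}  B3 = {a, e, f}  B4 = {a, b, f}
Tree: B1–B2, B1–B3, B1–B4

Every vertex of G appears in some bag (union = {a, b, c, d, e, f}); every edge is covered by a bag; and for each vertex v the set of bags containing v is connected in the bag tree. The decomposition is therefore valid. The largest bag has 3 vertices, so the width is 2.

Yes; width 2.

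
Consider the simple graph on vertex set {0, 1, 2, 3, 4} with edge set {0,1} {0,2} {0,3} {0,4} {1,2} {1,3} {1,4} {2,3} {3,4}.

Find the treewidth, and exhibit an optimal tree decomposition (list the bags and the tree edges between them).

Every bag has size at most 4, so the width is 4 − 1 = 3 and tw(G) ≤ 3. On the other hand G contains the 4-clique {0, 1, 2, 3}. A clique must lie in a single bag of any decomposition, so no decomposition can have width below 3. Therefore the treewidth is 3.

Treewidth 3.
One such decomposition:
Bags: B1 = {0, 1, 2, 3}  B2 = {0, 1, 3, 4}
Tree: B1–B2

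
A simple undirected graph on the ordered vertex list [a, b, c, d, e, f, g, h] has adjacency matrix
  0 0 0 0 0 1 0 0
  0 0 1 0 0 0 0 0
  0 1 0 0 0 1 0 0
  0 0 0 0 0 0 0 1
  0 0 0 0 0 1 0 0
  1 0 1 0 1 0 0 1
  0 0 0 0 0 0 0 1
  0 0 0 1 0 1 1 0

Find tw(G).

1

A width-1 tree decomposition is:
Bags: B1 = {d, h}  B2 = {g, h}  B3 = {f, h}  B4 = {a, f}  B5 = {c, f}  B6 = {b, c}  B7 = {e, f}
Tree: B1–B2, B1–B3, B3–B4, B3–B5, B5–B6, B4–B7
The largest bag has 2 vertices, giving width 1; this decomposition certifies tw(G) ≤ 1. Any graph with an edge has treewidth ≥ 1, and G has the edge d–h. The upper and lower bounds meet at 1, so that is the treewidth.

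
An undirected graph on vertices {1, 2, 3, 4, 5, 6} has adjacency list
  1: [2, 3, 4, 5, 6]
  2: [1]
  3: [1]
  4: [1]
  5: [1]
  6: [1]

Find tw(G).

1

A width-1 tree decomposition is:
Bags: B1 = {1, 3}  B2 = {1, 2}  B3 = {1, 5}  B4 = {1, 4}  B5 = {1, 6}
Tree: B1–B2, B1–B3, B1–B4, B2–B5
The largest bag has 2 vertices, giving width 1; this decomposition certifies tw(G) ≤ 1. Since G has at least one edge (e.g. 3–1), it is not an edgeless graph, so tw(G) ≥ 1. Therefore the treewidth is 1.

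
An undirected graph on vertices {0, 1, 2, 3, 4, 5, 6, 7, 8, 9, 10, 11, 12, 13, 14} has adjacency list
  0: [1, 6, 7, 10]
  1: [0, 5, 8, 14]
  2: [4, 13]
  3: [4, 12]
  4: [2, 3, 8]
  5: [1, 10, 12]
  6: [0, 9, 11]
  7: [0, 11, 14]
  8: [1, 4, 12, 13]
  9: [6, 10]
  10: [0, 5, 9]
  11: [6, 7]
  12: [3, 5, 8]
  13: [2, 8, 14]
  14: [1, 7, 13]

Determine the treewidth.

A width-3 tree decomposition is:
Bags: B1 = {2, 3, 4, 12}  B2 = {2, 4, 8, 12}  B3 = {2, 8, 12, 13}  B4 = {5, 8, 12, 13}  B5 = {1, 5, 8, 13}  B6 = {1, 5, 13, 14}  B7 = {1, 5, 10, 14}  B8 = {0, 1, 10, 14}  B9 = {0, 7, 10, 14}  B10 = {0, 7, 9, 10}  B11 = {0, 6, 7, 9}  B12 = {6, 7, 9, 11}
Tree: B1–B2, B2–B3, B3–B4, B4–B5, B5–B6, B6–B7, B7–B8, B8–B9, B9–B10, B10–B11, B11–B12
Each bag holds 4 vertices, so the decomposition has width 3, which upper-bounds the treewidth. For the lower bound: the 4 vertex sets {2,3,4}, {12}, {8}, {1,5,13,14} are disjoint, each induces a connected subgraph, and every pair is joined by at least one edge of G. Contracting each set to a single vertex therefore yields K_{4} as a minor, and since treewidth is minor-monotone, tw(G) ≥ tw(K_{4}) = 3. Combining the bounds, tw(G) = 3.

3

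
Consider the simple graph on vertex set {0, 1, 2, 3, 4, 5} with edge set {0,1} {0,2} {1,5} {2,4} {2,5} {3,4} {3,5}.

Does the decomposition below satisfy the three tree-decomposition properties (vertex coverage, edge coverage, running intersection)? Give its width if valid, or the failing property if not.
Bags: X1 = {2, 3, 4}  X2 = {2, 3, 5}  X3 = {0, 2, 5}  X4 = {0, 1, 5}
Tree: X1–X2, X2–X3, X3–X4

Yes; width 2.

Vertex coverage: the bags together contain {0, 1, 2, 3, 4, 5}, the full vertex set. Edge coverage: each edge of G has both endpoints in at least one bag. Running intersection: for every vertex, the bags containing it form a connected subtree. All three properties hold, so this is a valid tree decomposition of width max|bag| − 1 = 2, and hence tw(G) ≤ 2.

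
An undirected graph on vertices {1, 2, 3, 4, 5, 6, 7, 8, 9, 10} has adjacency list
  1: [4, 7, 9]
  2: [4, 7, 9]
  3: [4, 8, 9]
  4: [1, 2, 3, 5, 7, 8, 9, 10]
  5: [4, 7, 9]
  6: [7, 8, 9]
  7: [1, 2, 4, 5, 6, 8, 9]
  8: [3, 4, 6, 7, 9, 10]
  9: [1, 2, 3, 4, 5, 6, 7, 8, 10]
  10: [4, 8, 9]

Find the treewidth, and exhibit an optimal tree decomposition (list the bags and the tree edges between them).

Every bag has size at most 4, so the width is 4 − 1 = 3 and tw(G) ≤ 3. On the other hand G contains the 4-clique {4, 8, 9, 10}. A clique must lie in a single bag of any decomposition, so no decomposition can have width below 3. The upper and lower bounds meet at 3, so that is the treewidth.

Treewidth 3.
Bags: B1 = {2, 4, 7, 9}  B2 = {1, 4, 7, 9}  B3 = {4, 5, 7, 9}  B4 = {4, 7, 8, 9}  B5 = {6, 7, 8, 9}  B6 = {3, 4, 8, 9}  B7 = {4, 8, 9, 10}
Tree: B1–B2, B2–B3, B1–B4, B4–B5, B4–B6, B4–B7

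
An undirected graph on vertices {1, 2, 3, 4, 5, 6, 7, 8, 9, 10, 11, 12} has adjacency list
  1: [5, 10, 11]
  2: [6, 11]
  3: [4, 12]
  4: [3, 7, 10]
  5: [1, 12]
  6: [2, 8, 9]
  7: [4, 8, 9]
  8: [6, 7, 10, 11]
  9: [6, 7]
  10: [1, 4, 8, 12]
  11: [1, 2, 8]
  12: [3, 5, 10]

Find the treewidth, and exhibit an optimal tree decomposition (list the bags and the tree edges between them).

Each bag holds 4 vertices, so the decomposition has width 3, which upper-bounds the treewidth. For the lower bound: the 4 vertex sets {2,6,9}, {7}, {8}, {1,4,10,11} are disjoint, each induces a connected subgraph, and every pair is joined by at least one edge of G. Contracting each set to a single vertex therefore yields K_{4} as a minor, and since treewidth is minor-monotone, tw(G) ≥ tw(K_{4}) = 3. Therefore the treewidth is 3.

Treewidth 3.
One such decomposition:
Bags: B1 = {2, 6, 7, 9}  B2 = {2, 6, 7, 8}  B3 = {2, 7, 8, 11}  B4 = {4, 7, 8, 11}  B5 = {4, 8, 10, 11}  B6 = {1, 4, 10, 11}  B7 = {1, 3, 4, 10}  B8 = {1, 3, 10, 12}  B9 = {1, 3, 5, 12}
Tree: B1–B2, B2–B3, B3–B4, B4–B5, B5–B6, B6–B7, B7–B8, B8–B9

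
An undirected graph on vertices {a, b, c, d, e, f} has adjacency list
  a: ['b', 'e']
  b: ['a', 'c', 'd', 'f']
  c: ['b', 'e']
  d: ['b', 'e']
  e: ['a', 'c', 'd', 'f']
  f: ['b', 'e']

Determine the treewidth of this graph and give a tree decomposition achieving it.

Treewidth 2.
One such decomposition:
Bags: B1 = {b, c, e}  B2 = {b, d, e}  B3 = {a, b, e}  B4 = {b, e, f}
Tree: B1–B2, B2–B3, B3–B4

Every bag has size at most 3, so the width is 3 − 1 = 2 and tw(G) ≤ 2. For the lower bound, G contains the cycle b–c–e–d–b, so G is not a forest; only forests have treewidth ≤ 1, hence tw(G) ≥ 2. The upper and lower bounds meet at 2, so that is the treewidth.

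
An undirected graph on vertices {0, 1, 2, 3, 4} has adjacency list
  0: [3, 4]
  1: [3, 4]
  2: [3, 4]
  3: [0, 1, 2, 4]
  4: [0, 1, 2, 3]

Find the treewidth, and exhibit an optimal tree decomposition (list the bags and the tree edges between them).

Treewidth 2.
One optimal decomposition is:
Bags: B1 = {0, 3, 4}  B2 = {1, 3, 4}  B3 = {2, 3, 4}
Tree: B1–B2, B1–B3

The largest bag has 3 vertices, giving width 2; this decomposition certifies tw(G) ≤ 2. On the other hand G contains the 3-clique {0, 3, 4}. A clique must lie in a single bag of any decomposition, so no decomposition can have width below 2. Combining the bounds, tw(G) = 2.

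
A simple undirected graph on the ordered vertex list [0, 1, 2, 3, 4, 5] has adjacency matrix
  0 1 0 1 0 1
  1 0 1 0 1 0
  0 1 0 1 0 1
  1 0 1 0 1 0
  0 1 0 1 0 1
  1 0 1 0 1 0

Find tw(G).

A width-3 tree decomposition is:
Bags: B1 = {0, 1, 2, 4}  B2 = {0, 2, 4, 5}  B3 = {0, 2, 3, 4}
Tree: B1–B2, B2–B3
Each bag holds 4 vertices, so the decomposition has width 3, which upper-bounds the treewidth. For the lower bound: the 4 vertex sets {1,2}, {4,5}, {0}, {3} are disjoint, each induces a connected subgraph, and every pair is joined by at least one edge of G. Contracting each set to a single vertex therefore yields K_{4} as a minor, and since treewidth is minor-monotone, tw(G) ≥ tw(K_{4}) = 3. The upper and lower bounds meet at 3, so that is the treewidth.

3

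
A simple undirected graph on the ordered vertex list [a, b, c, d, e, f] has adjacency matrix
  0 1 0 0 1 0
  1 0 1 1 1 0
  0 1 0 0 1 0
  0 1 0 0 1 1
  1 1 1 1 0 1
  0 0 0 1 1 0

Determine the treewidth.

2

A width-2 tree decomposition is:
Bags: B1 = {b, d, e}  B2 = {d, e, f}  B3 = {a, b, e}  B4 = {b, c, e}
Tree: B1–B2, B1–B3, B1–B4
The largest bag has 3 vertices, giving width 2; this decomposition certifies tw(G) ≤ 2. For the lower bound, the 3 vertices {d, e, f} are pairwise adjacent, and any tree decomposition puts a clique entirely inside one bag — forcing width ≥ 2. Combining the bounds, tw(G) = 2.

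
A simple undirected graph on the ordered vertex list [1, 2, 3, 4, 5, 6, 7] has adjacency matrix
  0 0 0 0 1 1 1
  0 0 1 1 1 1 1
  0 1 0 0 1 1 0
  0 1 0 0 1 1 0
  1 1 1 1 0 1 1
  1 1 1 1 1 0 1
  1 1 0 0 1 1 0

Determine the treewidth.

A width-3 tree decomposition is:
Bags: B1 = {2, 5, 6, 7}  B2 = {2, 4, 5, 6}  B3 = {2, 3, 5, 6}  B4 = {1, 5, 6, 7}
Tree: B1–B2, B1–B3, B1–B4
Every bag has size at most 4, so the width is 4 − 1 = 3 and tw(G) ≤ 3. Conversely, {1, 5, 6, 7} is a clique of size 4, and the vertices of any clique must share a bag in every tree decomposition; so some bag has ≥ 4 vertices and tw(G) ≥ 3. Therefore the treewidth is 3.

3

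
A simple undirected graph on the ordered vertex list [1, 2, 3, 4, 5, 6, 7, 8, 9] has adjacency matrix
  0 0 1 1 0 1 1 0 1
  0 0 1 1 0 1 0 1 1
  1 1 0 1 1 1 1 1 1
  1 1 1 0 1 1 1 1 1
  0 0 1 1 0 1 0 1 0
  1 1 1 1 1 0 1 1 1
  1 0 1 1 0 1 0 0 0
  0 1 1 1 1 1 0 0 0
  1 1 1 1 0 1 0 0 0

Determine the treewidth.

4

A width-4 tree decomposition is:
Bags: B1 = {1, 3, 4, 6, 7}  B2 = {1, 3, 4, 6, 9}  B3 = {2, 3, 4, 6, 9}  B4 = {2, 3, 4, 6, 8}  B5 = {3, 4, 5, 6, 8}
Tree: B1–B2, B2–B3, B3–B4, B4–B5
Every bag has size at most 5, so the width is 5 − 1 = 4 and tw(G) ≤ 4. For the lower bound, the 5 vertices {2, 3, 4, 6, 8} are pairwise adjacent, and any tree decomposition puts a clique entirely inside one bag — forcing width ≥ 4. The upper and lower bounds meet at 4, so that is the treewidth.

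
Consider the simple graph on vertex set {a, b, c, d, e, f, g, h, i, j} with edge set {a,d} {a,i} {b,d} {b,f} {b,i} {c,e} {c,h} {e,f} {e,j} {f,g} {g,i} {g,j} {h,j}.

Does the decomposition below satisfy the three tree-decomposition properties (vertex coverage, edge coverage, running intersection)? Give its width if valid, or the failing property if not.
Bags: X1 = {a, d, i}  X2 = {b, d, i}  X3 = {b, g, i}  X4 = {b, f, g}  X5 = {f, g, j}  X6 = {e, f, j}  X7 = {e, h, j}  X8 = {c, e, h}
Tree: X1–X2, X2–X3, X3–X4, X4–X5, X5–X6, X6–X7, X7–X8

Checking the three conditions: (i) the bags cover all of {a, b, c, d, e, f, g, h, i, j}; (ii) for each edge, some bag contains both endpoints; (iii) the bags containing any fixed vertex form a subtree. All hold, so the decomposition is valid with width 3 − 1 = 2.

Yes; width 2.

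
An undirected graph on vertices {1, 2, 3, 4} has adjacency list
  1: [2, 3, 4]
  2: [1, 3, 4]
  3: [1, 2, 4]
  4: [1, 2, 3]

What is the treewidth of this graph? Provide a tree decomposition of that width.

A single bag containing all 4 vertices is trivially a valid decomposition of width 3. For the lower bound, the 4 vertices {1, 2, 3, 4} are pairwise adjacent, and any tree decomposition puts a clique entirely inside one bag — forcing width ≥ 3. The upper and lower bounds meet at 3, so that is the treewidth.

Treewidth 3.
One such decomposition:
Bags: B1 = {1, 2, 3, 4}
Tree: (single bag)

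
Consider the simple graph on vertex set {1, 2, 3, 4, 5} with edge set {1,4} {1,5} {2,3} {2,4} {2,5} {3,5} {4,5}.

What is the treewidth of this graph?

A width-2 tree decomposition is:
Bags: B1 = {2, 3, 5}  B2 = {2, 4, 5}  B3 = {1, 4, 5}
Tree: B1–B2, B2–B3
Every bag has size at most 3, so the width is 3 − 1 = 2 and tw(G) ≤ 2. For the lower bound, the 3 vertices {1, 4, 5} are pairwise adjacent, and any tree decomposition puts a clique entirely inside one bag — forcing width ≥ 2. Combining the bounds, tw(G) = 2.

2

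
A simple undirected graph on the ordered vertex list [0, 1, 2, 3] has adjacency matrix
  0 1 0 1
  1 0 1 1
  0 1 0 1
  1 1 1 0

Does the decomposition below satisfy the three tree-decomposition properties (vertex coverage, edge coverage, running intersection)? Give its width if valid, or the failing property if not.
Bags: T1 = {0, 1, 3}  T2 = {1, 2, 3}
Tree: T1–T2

Vertex coverage: the bags together contain {0, 1, 2, 3}, the full vertex set. Edge coverage: each edge of G has both endpoints in at least one bag. Running intersection: for every vertex, the bags containing it form a connected subtree. All three properties hold, so this is a valid tree decomposition of width max|bag| − 1 = 2, and hence tw(G) ≤ 2.

Yes; width 2.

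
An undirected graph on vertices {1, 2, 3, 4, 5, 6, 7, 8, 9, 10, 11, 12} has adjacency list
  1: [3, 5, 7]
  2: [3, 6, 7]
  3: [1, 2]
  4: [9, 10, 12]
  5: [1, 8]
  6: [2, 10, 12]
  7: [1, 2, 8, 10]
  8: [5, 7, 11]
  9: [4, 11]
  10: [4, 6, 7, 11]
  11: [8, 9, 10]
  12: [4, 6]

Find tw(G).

A width-3 tree decomposition is:
Bags: B1 = {1, 2, 3, 5}  B2 = {1, 2, 5, 7}  B3 = {2, 5, 7, 8}  B4 = {2, 6, 7, 8}  B5 = {6, 7, 8, 10}  B6 = {6, 8, 10, 11}  B7 = {6, 10, 11, 12}  B8 = {4, 10, 11, 12}  B9 = {4, 9, 11, 12}
Tree: B1–B2, B2–B3, B3–B4, B4–B5, B5–B6, B6–B7, B7–B8, B8–B9
Each bag holds 4 vertices, so the decomposition has width 3, which upper-bounds the treewidth. For the lower bound: the 4 vertex sets {1,3,5}, {2}, {7}, {6,8,10,11} are disjoint, each induces a connected subgraph, and every pair is joined by at least one edge of G. Contracting each set to a single vertex therefore yields K_{4} as a minor, and since treewidth is minor-monotone, tw(G) ≥ tw(K_{4}) = 3. Combining the bounds, tw(G) = 3.

3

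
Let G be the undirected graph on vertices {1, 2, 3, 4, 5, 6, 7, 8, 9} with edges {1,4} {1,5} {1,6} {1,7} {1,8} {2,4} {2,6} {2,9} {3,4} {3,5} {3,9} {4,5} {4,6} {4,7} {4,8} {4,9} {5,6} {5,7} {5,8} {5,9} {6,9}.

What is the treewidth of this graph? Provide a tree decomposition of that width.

The largest bag has 4 vertices, giving width 3; this decomposition certifies tw(G) ≤ 3. For the lower bound, the 4 vertices {2, 4, 6, 9} are pairwise adjacent, and any tree decomposition puts a clique entirely inside one bag — forcing width ≥ 3. Combining the bounds, tw(G) = 3.

Treewidth 3.
One optimal decomposition is:
Bags: B1 = {4, 5, 6, 9}  B2 = {1, 4, 5, 6}  B3 = {3, 4, 5, 9}  B4 = {1, 4, 5, 8}  B5 = {1, 4, 5, 7}  B6 = {2, 4, 6, 9}
Tree: B1–B2, B1–B3, B2–B4, B4–B5, B1–B6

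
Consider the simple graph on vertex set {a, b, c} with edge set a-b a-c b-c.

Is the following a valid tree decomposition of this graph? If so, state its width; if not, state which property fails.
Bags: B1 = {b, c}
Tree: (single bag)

No — vertex a appears in no bag.

A tree decomposition must satisfy three properties: every vertex lies in some bag; for every edge, both endpoints lie together in some bag; and for every vertex, the bags containing it form a connected subtree. Here vertex a appears in no bag, so the decomposition is invalid.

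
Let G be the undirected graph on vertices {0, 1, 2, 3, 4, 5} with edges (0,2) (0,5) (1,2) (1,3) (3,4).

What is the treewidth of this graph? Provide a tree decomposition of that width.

The largest bag has 2 vertices, giving width 1; this decomposition certifies tw(G) ≤ 1. Since G has at least one edge (e.g. 4–3), it is not an edgeless graph, so tw(G) ≥ 1. Combining the bounds, tw(G) = 1.

Treewidth 1.
Bags: B1 = {3, 4}  B2 = {1, 3}  B3 = {1, 2}  B4 = {0, 2}  B5 = {0, 5}
Tree: B1–B2, B2–B3, B3–B4, B4–B5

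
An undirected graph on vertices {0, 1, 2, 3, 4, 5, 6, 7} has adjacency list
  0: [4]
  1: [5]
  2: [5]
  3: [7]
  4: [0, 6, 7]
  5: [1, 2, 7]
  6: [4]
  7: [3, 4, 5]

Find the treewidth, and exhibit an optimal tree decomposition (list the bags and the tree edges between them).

Treewidth 1.
One such decomposition:
Bags: B1 = {4, 7}  B2 = {3, 7}  B3 = {5, 7}  B4 = {4, 6}  B5 = {1, 5}  B6 = {0, 4}  B7 = {2, 5}
Tree: B1–B2, B2–B3, B1–B4, B3–B5, B1–B6, B3–B7

The largest bag has 2 vertices, giving width 1; this decomposition certifies tw(G) ≤ 1. Any graph with an edge has treewidth ≥ 1, and G has the edge 7–4. The upper and lower bounds meet at 1, so that is the treewidth.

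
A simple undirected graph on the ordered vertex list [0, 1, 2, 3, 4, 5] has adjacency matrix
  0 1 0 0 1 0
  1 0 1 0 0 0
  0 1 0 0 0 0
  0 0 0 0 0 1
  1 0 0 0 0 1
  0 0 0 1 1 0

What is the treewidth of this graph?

A width-1 tree decomposition is:
Bags: B1 = {3, 5}  B2 = {4, 5}  B3 = {0, 4}  B4 = {0, 1}  B5 = {1, 2}
Tree: B1–B2, B2–B3, B3–B4, B4–B5
The largest bag has 2 vertices, giving width 1; this decomposition certifies tw(G) ≤ 1. G has an edge, so its treewidth is at least 1. Therefore the treewidth is 1.

1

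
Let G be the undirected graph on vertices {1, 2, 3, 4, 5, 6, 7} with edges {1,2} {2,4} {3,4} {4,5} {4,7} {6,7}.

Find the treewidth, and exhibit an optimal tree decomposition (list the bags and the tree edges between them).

Every bag has size at most 2, so the width is 2 − 1 = 1 and tw(G) ≤ 1. G has an edge, so its treewidth is at least 1. Therefore the treewidth is 1.

Treewidth 1.
Bags: B1 = {2, 4}  B2 = {3, 4}  B3 = {4, 5}  B4 = {4, 7}  B5 = {6, 7}  B6 = {1, 2}
Tree: B1–B2, B1–B3, B2–B4, B4–B5, B1–B6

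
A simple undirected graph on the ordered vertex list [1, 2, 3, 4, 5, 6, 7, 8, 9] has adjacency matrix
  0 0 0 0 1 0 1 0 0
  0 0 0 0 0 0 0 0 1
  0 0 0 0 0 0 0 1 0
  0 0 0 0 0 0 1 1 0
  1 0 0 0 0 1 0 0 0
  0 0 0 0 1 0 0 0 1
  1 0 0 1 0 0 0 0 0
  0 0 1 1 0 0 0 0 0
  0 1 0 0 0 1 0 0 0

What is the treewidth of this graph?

A width-1 tree decomposition is:
Bags: B1 = {3, 8}  B2 = {4, 8}  B3 = {4, 7}  B4 = {1, 7}  B5 = {1, 5}  B6 = {5, 6}  B7 = {6, 9}  B8 = {2, 9}
Tree: B1–B2, B2–B3, B3–B4, B4–B5, B5–B6, B6–B7, B7–B8
The largest bag has 2 vertices, giving width 1; this decomposition certifies tw(G) ≤ 1. Since G has at least one edge (e.g. 3–8), it is not an edgeless graph, so tw(G) ≥ 1. The upper and lower bounds meet at 1, so that is the treewidth.

1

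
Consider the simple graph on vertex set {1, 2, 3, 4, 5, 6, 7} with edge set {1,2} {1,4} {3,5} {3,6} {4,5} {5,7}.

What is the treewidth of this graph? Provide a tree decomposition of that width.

Every bag has size at most 2, so the width is 2 − 1 = 1 and tw(G) ≤ 1. Since G has at least one edge (e.g. 7–5), it is not an edgeless graph, so tw(G) ≥ 1. Therefore the treewidth is 1.

Treewidth 1.
One such decomposition:
Bags: B1 = {5, 7}  B2 = {4, 5}  B3 = {3, 5}  B4 = {3, 6}  B5 = {1, 4}  B6 = {1, 2}
Tree: B1–B2, B1–B3, B3–B4, B2–B5, B5–B6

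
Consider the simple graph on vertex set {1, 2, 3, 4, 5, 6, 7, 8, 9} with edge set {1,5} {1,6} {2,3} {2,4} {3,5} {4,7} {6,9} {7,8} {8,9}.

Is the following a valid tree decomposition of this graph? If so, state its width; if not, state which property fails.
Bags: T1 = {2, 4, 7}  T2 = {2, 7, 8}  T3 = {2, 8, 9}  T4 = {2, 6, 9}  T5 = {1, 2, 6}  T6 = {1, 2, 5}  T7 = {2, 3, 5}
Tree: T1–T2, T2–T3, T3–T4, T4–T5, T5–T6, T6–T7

Yes; width 2.

Every vertex of G appears in some bag (union = {1, 2, 3, 4, 5, 6, 7, 8, 9}); every edge is covered by a bag; and for each vertex v the set of bags containing v is connected in the bag tree. The decomposition is therefore valid. The largest bag has 3 vertices, so the width is 2.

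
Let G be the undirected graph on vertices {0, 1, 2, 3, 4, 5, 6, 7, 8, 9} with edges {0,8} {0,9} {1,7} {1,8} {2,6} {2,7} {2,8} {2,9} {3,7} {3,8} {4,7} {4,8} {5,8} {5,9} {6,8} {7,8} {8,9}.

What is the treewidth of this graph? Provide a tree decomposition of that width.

The largest bag has 3 vertices, giving width 2; this decomposition certifies tw(G) ≤ 2. For the lower bound, the 3 vertices {0, 8, 9} are pairwise adjacent, and any tree decomposition puts a clique entirely inside one bag — forcing width ≥ 2. Combining the bounds, tw(G) = 2.

Treewidth 2.
One such decomposition:
Bags: B1 = {4, 7, 8}  B2 = {1, 7, 8}  B3 = {2, 7, 8}  B4 = {3, 7, 8}  B5 = {2, 8, 9}  B6 = {5, 8, 9}  B7 = {2, 6, 8}  B8 = {0, 8, 9}
Tree: B1–B2, B2–B3, B1–B4, B3–B5, B5–B6, B5–B7, B6–B8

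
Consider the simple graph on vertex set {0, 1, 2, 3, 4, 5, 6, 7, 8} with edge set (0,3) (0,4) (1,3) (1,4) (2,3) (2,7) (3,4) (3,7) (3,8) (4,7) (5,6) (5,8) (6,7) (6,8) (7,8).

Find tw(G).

2

A width-2 tree decomposition is:
Bags: B1 = {0, 3, 4}  B2 = {3, 4, 7}  B3 = {1, 3, 4}  B4 = {3, 7, 8}  B5 = {6, 7, 8}  B6 = {2, 3, 7}  B7 = {5, 6, 8}
Tree: B1–B2, B1–B3, B2–B4, B4–B5, B4–B6, B5–B7
Every bag has size at most 3, so the width is 3 − 1 = 2 and tw(G) ≤ 2. On the other hand G contains the 3-clique {3, 7, 8}. A clique must lie in a single bag of any decomposition, so no decomposition can have width below 2. The upper and lower bounds meet at 2, so that is the treewidth.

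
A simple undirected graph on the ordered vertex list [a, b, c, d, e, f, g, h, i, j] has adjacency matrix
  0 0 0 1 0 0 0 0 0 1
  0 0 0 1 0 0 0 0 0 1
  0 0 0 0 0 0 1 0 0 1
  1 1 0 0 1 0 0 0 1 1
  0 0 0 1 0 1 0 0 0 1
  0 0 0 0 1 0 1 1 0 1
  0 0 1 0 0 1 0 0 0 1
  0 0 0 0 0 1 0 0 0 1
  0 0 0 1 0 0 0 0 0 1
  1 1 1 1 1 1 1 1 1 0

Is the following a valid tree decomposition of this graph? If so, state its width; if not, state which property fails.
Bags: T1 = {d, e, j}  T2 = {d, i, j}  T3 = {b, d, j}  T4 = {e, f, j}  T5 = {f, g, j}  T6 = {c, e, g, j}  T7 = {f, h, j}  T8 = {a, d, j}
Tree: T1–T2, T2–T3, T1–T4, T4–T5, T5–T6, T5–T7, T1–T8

A tree decomposition must satisfy three properties: every vertex lies in some bag; for every edge, both endpoints lie together in some bag; and for every vertex, the bags containing it form a connected subtree. Here bags containing vertex e are not connected in the tree, so the decomposition is invalid.

No — bags containing vertex e are not connected in the tree.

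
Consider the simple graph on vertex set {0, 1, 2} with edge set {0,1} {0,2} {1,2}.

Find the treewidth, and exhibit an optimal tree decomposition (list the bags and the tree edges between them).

With just one bag of size 3, the width is 3 − 1 = 2, so tw(G) ≤ 2. For the lower bound, the 3 vertices {0, 1, 2} are pairwise adjacent, and any tree decomposition puts a clique entirely inside one bag — forcing width ≥ 2. Hence tw(G) = 2 exactly.

Treewidth 2.
One optimal decomposition is:
Bags: B1 = {0, 1, 2}
Tree: (single bag)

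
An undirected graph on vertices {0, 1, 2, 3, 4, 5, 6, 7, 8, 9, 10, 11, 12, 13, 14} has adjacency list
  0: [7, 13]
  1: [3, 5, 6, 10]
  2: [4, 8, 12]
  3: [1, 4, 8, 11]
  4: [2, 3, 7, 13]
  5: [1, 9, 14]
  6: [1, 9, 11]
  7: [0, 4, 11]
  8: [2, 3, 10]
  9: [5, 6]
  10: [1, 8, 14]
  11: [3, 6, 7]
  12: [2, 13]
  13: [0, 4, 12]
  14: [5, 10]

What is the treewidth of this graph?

3

A width-3 tree decomposition is:
Bags: B1 = {5, 9, 10, 14}  B2 = {1, 5, 9, 10}  B3 = {1, 6, 9, 10}  B4 = {1, 6, 8, 10}  B5 = {1, 3, 6, 8}  B6 = {3, 6, 8, 11}  B7 = {2, 3, 8, 11}  B8 = {2, 3, 4, 11}  B9 = {2, 4, 7, 11}  B10 = {2, 4, 7, 12}  B11 = {4, 7, 12, 13}  B12 = {0, 7, 12, 13}
Tree: B1–B2, B2–B3, B3–B4, B4–B5, B5–B6, B6–B7, B7–B8, B8–B9, B9–B10, B10–B11, B11–B12
Every bag has size at most 4, so the width is 4 − 1 = 3 and tw(G) ≤ 3. For the lower bound: the 4 vertex sets {5,9,14}, {10}, {1}, {3,6,8,11} are disjoint, each induces a connected subgraph, and every pair is joined by at least one edge of G. Contracting each set to a single vertex therefore yields K_{4} as a minor, and since treewidth is minor-monotone, tw(G) ≥ tw(K_{4}) = 3. The upper and lower bounds meet at 3, so that is the treewidth.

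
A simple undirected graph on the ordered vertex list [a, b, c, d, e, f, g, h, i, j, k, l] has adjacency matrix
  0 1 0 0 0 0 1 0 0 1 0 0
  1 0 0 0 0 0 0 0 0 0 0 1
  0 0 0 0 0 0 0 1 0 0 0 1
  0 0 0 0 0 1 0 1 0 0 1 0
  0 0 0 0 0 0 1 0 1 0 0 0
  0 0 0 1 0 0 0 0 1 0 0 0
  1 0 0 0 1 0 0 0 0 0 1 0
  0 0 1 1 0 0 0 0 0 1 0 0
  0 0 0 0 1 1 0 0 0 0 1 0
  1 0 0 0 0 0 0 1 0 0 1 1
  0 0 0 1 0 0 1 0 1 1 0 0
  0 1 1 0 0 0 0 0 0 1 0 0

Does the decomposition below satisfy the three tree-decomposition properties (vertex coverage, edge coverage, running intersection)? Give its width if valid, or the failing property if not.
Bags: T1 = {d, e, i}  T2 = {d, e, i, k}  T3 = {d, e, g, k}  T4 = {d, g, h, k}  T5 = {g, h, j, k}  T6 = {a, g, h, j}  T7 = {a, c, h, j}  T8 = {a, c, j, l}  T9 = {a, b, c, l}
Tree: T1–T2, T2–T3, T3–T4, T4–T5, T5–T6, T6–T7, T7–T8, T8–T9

A tree decomposition must satisfy three properties: every vertex lies in some bag; for every edge, both endpoints lie together in some bag; and for every vertex, the bags containing it form a connected subtree. Here vertex f appears in no bag, so the decomposition is invalid.

No — vertex f appears in no bag.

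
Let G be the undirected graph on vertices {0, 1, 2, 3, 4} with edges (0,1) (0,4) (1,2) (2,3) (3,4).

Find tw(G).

2

A width-2 tree decomposition is:
Bags: B1 = {0, 1, 4}  B2 = {1, 3, 4}  B3 = {1, 2, 3}
Tree: B1–B2, B2–B3
Every bag has size at most 3, so the width is 3 − 1 = 2 and tw(G) ≤ 2. The edges 1–0–4–3–2–1 form a cycle, so G is not a tree and its treewidth is at least 2. Hence tw(G) = 2 exactly.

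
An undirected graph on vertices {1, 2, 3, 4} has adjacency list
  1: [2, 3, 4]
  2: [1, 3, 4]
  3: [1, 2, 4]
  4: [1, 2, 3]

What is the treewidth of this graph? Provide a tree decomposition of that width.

With just one bag of size 4, the width is 4 − 1 = 3, so tw(G) ≤ 3. On the other hand G contains the 4-clique {1, 2, 3, 4}. A clique must lie in a single bag of any decomposition, so no decomposition can have width below 3. Therefore the treewidth is 3.

Treewidth 3.
Bags: B1 = {1, 2, 3, 4}
Tree: (single bag)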